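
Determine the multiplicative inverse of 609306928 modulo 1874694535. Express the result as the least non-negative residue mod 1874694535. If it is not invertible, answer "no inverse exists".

442138122

gcd(1874694535, 609306928) by repeated division:
1874694535 = 3*609306928 + 46773751
609306928 = 13*46773751 + 1248165
46773751 = 37*1248165 + 591646
1248165 = 2*591646 + 64873
591646 = 9*64873 + 7789
64873 = 8*7789 + 2561
7789 = 3*2561 + 106
2561 = 24*106 + 17
106 = 6*17 + 4
17 = 4*4 + 1
4 = 4*1 + 0
Since gcd(609306928, 1874694535) = 1, back-substitute to write 1 as a combination:
1 = 17 − 4·4
1 = −4·106 + 25·17
1 = 25·2561 − 604·106
1 = −604·7789 + 1837·2561
1 = 1837·64873 − 15300·7789
1 = −15300·591646 + 139537·64873
1 = 139537·1248165 − 294374·591646
1 = −294374·46773751 + 11031375·1248165
1 = 11031375·609306928 − 143702249·46773751
1 = −143702249·1874694535 + 442138122·609306928
So 609306928·442138122 ≡ 1 (mod 1874694535).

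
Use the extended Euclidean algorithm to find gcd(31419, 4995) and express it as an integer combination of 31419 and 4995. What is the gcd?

Euclidean algorithm:
31419 = 6·4995 + 1449
4995 = 3·1449 + 648
1449 = 2·648 + 153
648 = 4·153 + 36
153 = 4·36 + 9
36 = 4·9 + 0
gcd(31419, 4995) = 9.
Express as a combination:
9 = 153 − 4·36
9 = −4·648 + 17·153
9 = 17·1449 − 38·648
9 = −38·4995 + 131·1449
9 = 131·31419 − 824·4995
So 9 = (131)·31419 + (-824)·4995.

9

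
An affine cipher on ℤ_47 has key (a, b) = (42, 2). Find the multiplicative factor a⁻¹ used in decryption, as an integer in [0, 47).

28

Apply the Euclidean algorithm to 47 and 42:
47 = 1·42 + 5
42 = 8·5 + 2
5 = 2·2 + 1
2 = 2·1 + 0
Since gcd(42, 47) = 1, back-substitute to write 1 as a combination:
1 = 5 − 2·2
1 = −2·42 + 17·5
1 = 17·47 − 19·42
So 42·(-19) ≡ 1 (mod 47), and -19 ≡ 28 (mod 47).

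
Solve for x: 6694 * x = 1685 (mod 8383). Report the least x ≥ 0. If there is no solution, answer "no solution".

First find gcd(6694, 8383):
8383 = 1×6694 + 1689
6694 = 3×1689 + 1627
1689 = 1×1627 + 62
1627 = 26×62 + 15
62 = 4×15 + 2
15 = 7×2 + 1
2 = 2×1 + 0
gcd = 1, so a unique solution mod 8383 exists.
Back-substitute for the Bézout coefficients:
1 = 15 − 7·2
1 = −7·62 + 29·15
1 = 29·1627 − 761·62
1 = −761·1689 + 790·1627
1 = 790·6694 − 3131·1689
1 = −3131·8383 + 3921·6694
So 6694·(3921) ≡ 1 (mod 8383), giving 6694⁻¹ ≡ 3921.
x ≡ 6694⁻¹·1685 ≡ 3921·1685 ≡ 1081 (mod 8383).

1081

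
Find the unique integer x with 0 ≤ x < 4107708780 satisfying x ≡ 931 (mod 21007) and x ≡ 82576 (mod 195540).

Write x = 931 + 21007·k. Then 21007·k ≡ 82576 − 931 ≡ 81645 (mod 195540).
Need 21007⁻¹ mod 195540. Extended Euclid on (195540, 21007):
195540 = 9·21007 + 6477
21007 = 3·6477 + 1576
6477 = 4·1576 + 173
1576 = 9·173 + 19
173 = 9·19 + 2
19 = 9·2 + 1
2 = 2·1 + 0
Back-substitute:
1 = 19 − 9·2
1 = −9·173 + 82·19
1 = 82·1576 − 747·173
1 = −747·6477 + 3070·1576
1 = 3070·21007 − 9957·6477
1 = −9957·195540 + 92683·21007
21007⁻¹ ≡ 92683 (mod 195540), so k ≡ 92683·81645 ≡ 96615 (mod 195540).
x = 931 + 21007·96615 = 2029592236.

2029592236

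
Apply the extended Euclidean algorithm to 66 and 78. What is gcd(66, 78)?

6

Repeated division:
78 = 1*66 + 12
66 = 5*12 + 6
12 = 2*6 + 0
gcd(66, 78) = 6.
Express as a combination:
6 = 66 − 5·12
6 = −5·78 + 6·66
So 6 = (-5)·78 + (6)·66.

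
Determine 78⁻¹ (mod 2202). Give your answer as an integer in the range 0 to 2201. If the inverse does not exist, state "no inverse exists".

Euclidean algorithm on 2202, 78:
2202 = 28×78 + 18
78 = 4×18 + 6
18 = 3×6 + 0
gcd(78, 2202) = 6 ≠ 1, so 78 has no multiplicative inverse modulo 2202.

no inverse exists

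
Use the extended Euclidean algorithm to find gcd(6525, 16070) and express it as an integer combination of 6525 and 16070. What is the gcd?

Repeated division:
16070 = 2*6525 + 3020
6525 = 2*3020 + 485
3020 = 6*485 + 110
485 = 4*110 + 45
110 = 2*45 + 20
45 = 2*20 + 5
20 = 4*5 + 0
gcd(6525, 16070) = 5.
Express as a combination:
5 = 45 − 2·20
5 = −2·110 + 5·45
5 = 5·485 − 22·110
5 = −22·3020 + 137·485
5 = 137·6525 − 296·3020
5 = −296·16070 + 729·6525
So 5 = (-296)·16070 + (729)·6525.

5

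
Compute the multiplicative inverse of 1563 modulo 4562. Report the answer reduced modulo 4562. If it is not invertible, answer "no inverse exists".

467

Apply the Euclidean algorithm to 4562 and 1563:
4562 = 2×1563 + 1436
1563 = 1×1436 + 127
1436 = 11×127 + 39
127 = 3×39 + 10
39 = 3×10 + 9
10 = 1×9 + 1
9 = 9×1 + 0
Since gcd(1563, 4562) = 1, back-substitute to write 1 as a combination:
1 = 10 − 9
1 = −39 + 4·10
1 = 4·127 − 13·39
1 = −13·1436 + 147·127
1 = 147·1563 − 160·1436
1 = −160·4562 + 467·1563
So 1563·467 ≡ 1 (mod 4562).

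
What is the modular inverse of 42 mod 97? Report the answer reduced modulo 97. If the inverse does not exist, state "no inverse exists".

67

Extended Euclidean algorithm:
97 = 2*42 + 13
42 = 3*13 + 3
13 = 4*3 + 1
3 = 3*1 + 0
The gcd is 1. Working backward:
1 = 13 − 4·3
1 = −4·42 + 13·13
1 = 13·97 − 30·42
Thus 42·(-30) ≡ 1 (mod 97); reducing, -30 mod 97 = 67.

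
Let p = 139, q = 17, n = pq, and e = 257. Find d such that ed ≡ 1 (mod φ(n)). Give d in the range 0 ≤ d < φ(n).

1409

φ(n) = (p−1)(q−1) = 138·16 = 2208.
Need d with 257·d ≡ 1 (mod 2208). Apply the extended Euclidean algorithm:
2208 = 8×257 + 152
257 = 1×152 + 105
152 = 1×105 + 47
105 = 2×47 + 11
47 = 4×11 + 3
11 = 3×3 + 2
3 = 1×2 + 1
2 = 2×1 + 0
Back-substitute:
1 = 3 − 2
1 = −11 + 4·3
1 = 4·47 − 17·11
1 = −17·105 + 38·47
1 = 38·152 − 55·105
1 = −55·257 + 93·152
1 = 93·2208 − 799·257
So 257·(-799) ≡ 1 (mod 2208), hence d ≡ -799 ≡ 1409 (mod 2208).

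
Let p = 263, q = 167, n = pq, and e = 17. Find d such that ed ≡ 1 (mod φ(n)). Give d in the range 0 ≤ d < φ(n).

φ(n) = (p−1)(q−1) = 262·166 = 43492.
Need d with 17·d ≡ 1 (mod 43492). Apply the extended Euclidean algorithm:
43492 = 2558·17 + 6
17 = 2·6 + 5
6 = 1·5 + 1
5 = 5·1 + 0
Back-substitute:
1 = 6 − 5
1 = −17 + 3·6
1 = 3·43492 − 7675·17
So 17·(-7675) ≡ 1 (mod 43492), hence d ≡ -7675 ≡ 35817 (mod 43492).

35817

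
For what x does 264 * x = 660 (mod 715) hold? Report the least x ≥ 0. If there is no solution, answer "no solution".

First find gcd(264, 715):
715 = 2*264 + 187
264 = 1*187 + 77
187 = 2*77 + 33
77 = 2*33 + 11
33 = 3*11 + 0
gcd = 11 and 11 | 660, so solutions exist. Divide through by 11: 24x ≡ 60 (mod 65).
Now find 24⁻¹ mod 65:
65 = 2*24 + 17
24 = 1*17 + 7
17 = 2*7 + 3
7 = 2*3 + 1
3 = 3*1 + 0
Back-substitute:
1 = 7 − 2·3
1 = −2·17 + 5·7
1 = 5·24 − 7·17
1 = −7·65 + 19·24
So 24⁻¹ ≡ 19 (mod 65).
Then x ≡ 19·60 ≡ 35 (mod 65); the smallest non-negative solution is x = 35.

35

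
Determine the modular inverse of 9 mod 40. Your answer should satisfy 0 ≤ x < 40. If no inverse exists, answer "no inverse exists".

9

gcd(40, 9) by repeated division:
40 = 4·9 + 4
9 = 2·4 + 1
4 = 4·1 + 0
gcd = 1, so the inverse exists. Back-substitute:
1 = 9 − 2·4
1 = −2·40 + 9·9
So 9·9 ≡ 1 (mod 40).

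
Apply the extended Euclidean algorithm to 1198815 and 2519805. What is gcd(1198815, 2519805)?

Euclidean algorithm:
2519805 = 2*1198815 + 122175
1198815 = 9*122175 + 99240
122175 = 1*99240 + 22935
99240 = 4*22935 + 7500
22935 = 3*7500 + 435
7500 = 17*435 + 105
435 = 4*105 + 15
105 = 7*15 + 0
gcd(1198815, 2519805) = 15.
Express as a combination:
15 = 435 − 4·105
15 = −4·7500 + 69·435
15 = 69·22935 − 211·7500
15 = −211·99240 + 913·22935
15 = 913·122175 − 1124·99240
15 = −1124·1198815 + 11029·122175
15 = 11029·2519805 − 23182·1198815
So 15 = (11029)·2519805 + (-23182)·1198815.

15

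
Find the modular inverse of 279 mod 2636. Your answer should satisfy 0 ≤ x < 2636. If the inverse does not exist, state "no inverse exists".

1455

gcd(2636, 279) by repeated division:
2636 = 9*279 + 125
279 = 2*125 + 29
125 = 4*29 + 9
29 = 3*9 + 2
9 = 4*2 + 1
2 = 2*1 + 0
The gcd is 1. Working backward:
1 = 9 − 4·2
1 = −4·29 + 13·9
1 = 13·125 − 56·29
1 = −56·279 + 125·125
1 = 125·2636 − 1181·279
So 279·(-1181) ≡ 1 (mod 2636), and -1181 ≡ 1455 (mod 2636).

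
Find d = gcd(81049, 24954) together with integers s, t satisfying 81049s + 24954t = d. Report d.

1

Repeated division:
81049 = 3*24954 + 6187
24954 = 4*6187 + 206
6187 = 30*206 + 7
206 = 29*7 + 3
7 = 2*3 + 1
3 = 3*1 + 0
gcd(81049, 24954) = 1.
Back-substituting:
1 = 7 − 2·3
1 = −2·206 + 59·7
1 = 59·6187 − 1772·206
1 = −1772·24954 + 7147·6187
1 = 7147·81049 − 23213·24954
So 1 = (7147)·81049 + (-23213)·24954.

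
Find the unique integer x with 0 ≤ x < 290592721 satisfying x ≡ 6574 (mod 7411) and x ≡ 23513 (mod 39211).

Write x = 6574 + 7411·k. Then 7411·k ≡ 23513 − 6574 ≡ 16939 (mod 39211).
Need 7411⁻¹ mod 39211. Extended Euclid on (39211, 7411):
39211 = 5*7411 + 2156
7411 = 3*2156 + 943
2156 = 2*943 + 270
943 = 3*270 + 133
270 = 2*133 + 4
133 = 33*4 + 1
4 = 4*1 + 0
Back-substitute:
1 = 133 − 33·4
1 = −33·270 + 67·133
1 = 67·943 − 234·270
1 = −234·2156 + 535·943
1 = 535·7411 − 1839·2156
1 = −1839·39211 + 9730·7411
7411⁻¹ ≡ 9730 (mod 39211), so k ≡ 9730·16939 ≡ 12637 (mod 39211).
x = 6574 + 7411·12637 = 93659381.

93659381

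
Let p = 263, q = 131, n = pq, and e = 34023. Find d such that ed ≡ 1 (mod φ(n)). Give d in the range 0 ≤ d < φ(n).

11967

φ(n) = (p−1)(q−1) = 262·130 = 34060.
Need d with 34023·d ≡ 1 (mod 34060). Apply the extended Euclidean algorithm:
34060 = 1·34023 + 37
34023 = 919·37 + 20
37 = 1·20 + 17
20 = 1·17 + 3
17 = 5·3 + 2
3 = 1·2 + 1
2 = 2·1 + 0
Back-substitute:
1 = 3 − 2
1 = −17 + 6·3
1 = 6·20 − 7·17
1 = −7·37 + 13·20
1 = 13·34023 − 11954·37
1 = −11954·34060 + 11967·34023
So 34023·11967 ≡ 1 (mod 34060), hence d = 11967.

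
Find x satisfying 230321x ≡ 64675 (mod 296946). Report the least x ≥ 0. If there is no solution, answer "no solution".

779

First find gcd(230321, 296946):
296946 = 1·230321 + 66625
230321 = 3·66625 + 30446
66625 = 2·30446 + 5733
30446 = 5·5733 + 1781
5733 = 3·1781 + 390
1781 = 4·390 + 221
390 = 1·221 + 169
221 = 1·169 + 52
169 = 3·52 + 13
52 = 4·13 + 0
gcd = 13 and 13 | 64675, so solutions exist. Divide through by 13: 17717x ≡ 4975 (mod 22842).
Now find 17717⁻¹ mod 22842:
22842 = 1×17717 + 5125
17717 = 3×5125 + 2342
5125 = 2×2342 + 441
2342 = 5×441 + 137
441 = 3×137 + 30
137 = 4×30 + 17
30 = 1×17 + 13
17 = 1×13 + 4
13 = 3×4 + 1
4 = 4×1 + 0
Back-substitute:
1 = 13 − 3·4
1 = −3·17 + 4·13
1 = 4·30 − 7·17
1 = −7·137 + 32·30
1 = 32·441 − 103·137
1 = −103·2342 + 547·441
1 = 547·5125 − 1197·2342
1 = −1197·17717 + 4138·5125
1 = 4138·22842 − 5335·17717
So 17717·(-5335) ≡ 1 (mod 22842), i.e. 17717⁻¹ ≡ 17507.
Then x ≡ 17507·4975 ≡ 779 (mod 22842); the smallest non-negative solution is x = 779.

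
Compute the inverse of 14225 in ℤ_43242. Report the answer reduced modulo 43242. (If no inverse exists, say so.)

Apply the Euclidean algorithm to 43242 and 14225:
43242 = 3·14225 + 567
14225 = 25·567 + 50
567 = 11·50 + 17
50 = 2·17 + 16
17 = 1·16 + 1
16 = 16·1 + 0
The gcd is 1. Working backward:
1 = 17 − 16
1 = −50 + 3·17
1 = 3·567 − 34·50
1 = −34·14225 + 853·567
1 = 853·43242 − 2593·14225
Hence 14225⁻¹ ≡ -2593 ≡ 40649 (mod 43242).

40649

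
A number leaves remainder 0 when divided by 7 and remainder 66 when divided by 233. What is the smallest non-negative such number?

Write x = 0 + 7·k. Then 7·k ≡ 66 − 0 ≡ 66 (mod 233).
Need 7⁻¹ mod 233. Extended Euclid on (233, 7):
233 = 33·7 + 2
7 = 3·2 + 1
2 = 2·1 + 0
Back-substitute:
1 = 7 − 3·2
1 = −3·233 + 100·7
7⁻¹ ≡ 100 (mod 233), so k ≡ 100·66 ≡ 76 (mod 233).
x = 0 + 7·76 = 532.

532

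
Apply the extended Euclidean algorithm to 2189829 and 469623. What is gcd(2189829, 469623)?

3

Apply Euclid's algorithm to 2189829 and 469623:
2189829 = 4·469623 + 311337
469623 = 1·311337 + 158286
311337 = 1·158286 + 153051
158286 = 1·153051 + 5235
153051 = 29·5235 + 1236
5235 = 4·1236 + 291
1236 = 4·291 + 72
291 = 4·72 + 3
72 = 24·3 + 0
gcd(2189829, 469623) = 3.
Back-substituting:
3 = 291 − 4·72
3 = −4·1236 + 17·291
3 = 17·5235 − 72·1236
3 = −72·153051 + 2105·5235
3 = 2105·158286 − 2177·153051
3 = −2177·311337 + 4282·158286
3 = 4282·469623 − 6459·311337
3 = −6459·2189829 + 30118·469623
So 3 = (-6459)·2189829 + (30118)·469623.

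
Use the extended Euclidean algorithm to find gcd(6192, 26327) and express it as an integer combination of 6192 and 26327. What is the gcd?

1

Euclidean algorithm:
26327 = 4*6192 + 1559
6192 = 3*1559 + 1515
1559 = 1*1515 + 44
1515 = 34*44 + 19
44 = 2*19 + 6
19 = 3*6 + 1
6 = 6*1 + 0
gcd(6192, 26327) = 1.
Working backward:
1 = 19 − 3·6
1 = −3·44 + 7·19
1 = 7·1515 − 241·44
1 = −241·1559 + 248·1515
1 = 248·6192 − 985·1559
1 = −985·26327 + 4188·6192
So 1 = (-985)·26327 + (4188)·6192.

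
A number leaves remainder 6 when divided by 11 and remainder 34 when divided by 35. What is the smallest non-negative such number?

314

Write x = 6 + 11·k. Then 11·k ≡ 34 − 6 ≡ 28 (mod 35).
Need 11⁻¹ mod 35. Extended Euclid on (35, 11):
35 = 3*11 + 2
11 = 5*2 + 1
2 = 2*1 + 0
Back-substitute:
1 = 11 − 5·2
1 = −5·35 + 16·11
11⁻¹ ≡ 16 (mod 35), so k ≡ 16·28 ≡ 28 (mod 35).
x = 6 + 11·28 = 314.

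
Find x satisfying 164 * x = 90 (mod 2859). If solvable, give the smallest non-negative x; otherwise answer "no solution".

663

First find gcd(164, 2859):
2859 = 17·164 + 71
164 = 2·71 + 22
71 = 3·22 + 5
22 = 4·5 + 2
5 = 2·2 + 1
2 = 2·1 + 0
gcd = 1, so a unique solution mod 2859 exists.
Back-substitute for the Bézout coefficients:
1 = 5 − 2·2
1 = −2·22 + 9·5
1 = 9·71 − 29·22
1 = −29·164 + 67·71
1 = 67·2859 − 1168·164
So 164·(-1168) ≡ 1 (mod 2859), giving 164⁻¹ ≡ 1691.
x ≡ 164⁻¹·90 ≡ 1691·90 ≡ 663 (mod 2859).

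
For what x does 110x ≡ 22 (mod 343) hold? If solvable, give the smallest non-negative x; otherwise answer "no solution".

First find gcd(110, 343):
343 = 3·110 + 13
110 = 8·13 + 6
13 = 2·6 + 1
6 = 6·1 + 0
gcd = 1, so a unique solution mod 343 exists.
Back-substitute for the Bézout coefficients:
1 = 13 − 2·6
1 = −2·110 + 17·13
1 = 17·343 − 53·110
So 110·(-53) ≡ 1 (mod 343), giving 110⁻¹ ≡ 290.
x ≡ 110⁻¹·22 ≡ 290·22 ≡ 206 (mod 343).

206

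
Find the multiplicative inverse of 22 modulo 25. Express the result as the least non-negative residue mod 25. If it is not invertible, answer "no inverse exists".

Run Euclid on (25, 22):
25 = 1×22 + 3
22 = 7×3 + 1
3 = 3×1 + 0
Since gcd(22, 25) = 1, back-substitute to write 1 as a combination:
1 = 22 − 7·3
1 = −7·25 + 8·22
So 22·8 ≡ 1 (mod 25).

8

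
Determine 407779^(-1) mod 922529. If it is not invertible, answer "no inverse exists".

Run Euclid on (922529, 407779):
922529 = 2*407779 + 106971
407779 = 3*106971 + 86866
106971 = 1*86866 + 20105
86866 = 4*20105 + 6446
20105 = 3*6446 + 767
6446 = 8*767 + 310
767 = 2*310 + 147
310 = 2*147 + 16
147 = 9*16 + 3
16 = 5*3 + 1
3 = 3*1 + 0
Since gcd(407779, 922529) = 1, back-substitute to write 1 as a combination:
1 = 16 − 5·3
1 = −5·147 + 46·16
1 = 46·310 − 97·147
1 = −97·767 + 240·310
1 = 240·6446 − 2017·767
1 = −2017·20105 + 6291·6446
1 = 6291·86866 − 27181·20105
1 = −27181·106971 + 33472·86866
1 = 33472·407779 − 127597·106971
1 = −127597·922529 + 288666·407779
So 407779·288666 ≡ 1 (mod 922529).

288666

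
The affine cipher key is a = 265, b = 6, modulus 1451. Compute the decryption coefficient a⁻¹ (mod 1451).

1117

gcd(1451, 265) by repeated division:
1451 = 5*265 + 126
265 = 2*126 + 13
126 = 9*13 + 9
13 = 1*9 + 4
9 = 2*4 + 1
4 = 4*1 + 0
gcd = 1, so the inverse exists. Back-substitute:
1 = 9 − 2·4
1 = −2·13 + 3·9
1 = 3·126 − 29·13
1 = −29·265 + 61·126
1 = 61·1451 − 334·265
Hence 265⁻¹ ≡ -334 ≡ 1117 (mod 1451).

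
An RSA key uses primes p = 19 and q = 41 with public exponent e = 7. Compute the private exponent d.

φ(n) = (p−1)(q−1) = 18·40 = 720.
Need d with 7·d ≡ 1 (mod 720). Apply the extended Euclidean algorithm:
720 = 102*7 + 6
7 = 1*6 + 1
6 = 6*1 + 0
Back-substitute:
1 = 7 − 6
1 = −720 + 103·7
So 7·103 ≡ 1 (mod 720), hence d = 103.

103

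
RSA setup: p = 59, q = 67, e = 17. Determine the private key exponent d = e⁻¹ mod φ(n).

φ(n) = (p−1)(q−1) = 58·66 = 3828.
Need d with 17·d ≡ 1 (mod 3828). Apply the extended Euclidean algorithm:
3828 = 225·17 + 3
17 = 5·3 + 2
3 = 1·2 + 1
2 = 2·1 + 0
Back-substitute:
1 = 3 − 2
1 = −17 + 6·3
1 = 6·3828 − 1351·17
So 17·(-1351) ≡ 1 (mod 3828), hence d ≡ -1351 ≡ 2477 (mod 3828).

2477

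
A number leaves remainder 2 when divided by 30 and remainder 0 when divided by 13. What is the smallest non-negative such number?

182

Write x = 2 + 30·k. Then 30·k ≡ 0 − 2 ≡ 11 (mod 13).
Need 30⁻¹ mod 13. Extended Euclid on (13, 4):
13 = 3·4 + 1
4 = 4·1 + 0
Back-substitute:
1 = 13 − 3·4
30⁻¹ ≡ 10 (mod 13), so k ≡ 10·11 ≡ 6 (mod 13).
x = 2 + 30·6 = 182.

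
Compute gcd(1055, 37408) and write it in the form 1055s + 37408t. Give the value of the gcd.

1

Repeated division:
37408 = 35·1055 + 483
1055 = 2·483 + 89
483 = 5·89 + 38
89 = 2·38 + 13
38 = 2·13 + 12
13 = 1·12 + 1
12 = 12·1 + 0
gcd(1055, 37408) = 1.
Express as a combination:
1 = 13 − 12
1 = −38 + 3·13
1 = 3·89 − 7·38
1 = −7·483 + 38·89
1 = 38·1055 − 83·483
1 = −83·37408 + 2943·1055
So 1 = (-83)·37408 + (2943)·1055.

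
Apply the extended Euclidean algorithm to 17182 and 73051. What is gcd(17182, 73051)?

11

Euclidean algorithm:
73051 = 4*17182 + 4323
17182 = 3*4323 + 4213
4323 = 1*4213 + 110
4213 = 38*110 + 33
110 = 3*33 + 11
33 = 3*11 + 0
gcd(17182, 73051) = 11.
Working backward:
11 = 110 − 3·33
11 = −3·4213 + 115·110
11 = 115·4323 − 118·4213
11 = −118·17182 + 469·4323
11 = 469·73051 − 1994·17182
So 11 = (469)·73051 + (-1994)·17182.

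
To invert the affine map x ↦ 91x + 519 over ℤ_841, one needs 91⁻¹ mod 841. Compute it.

gcd(841, 91) by repeated division:
841 = 9*91 + 22
91 = 4*22 + 3
22 = 7*3 + 1
3 = 3*1 + 0
gcd = 1, so the inverse exists. Back-substitute:
1 = 22 − 7·3
1 = −7·91 + 29·22
1 = 29·841 − 268·91
Hence 91⁻¹ ≡ -268 ≡ 573 (mod 841).

573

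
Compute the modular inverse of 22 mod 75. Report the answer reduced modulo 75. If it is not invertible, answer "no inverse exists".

58

Run Euclid on (75, 22):
75 = 3·22 + 9
22 = 2·9 + 4
9 = 2·4 + 1
4 = 4·1 + 0
Since gcd(22, 75) = 1, back-substitute to write 1 as a combination:
1 = 9 − 2·4
1 = −2·22 + 5·9
1 = 5·75 − 17·22
So 22·(-17) ≡ 1 (mod 75), and -17 ≡ 58 (mod 75).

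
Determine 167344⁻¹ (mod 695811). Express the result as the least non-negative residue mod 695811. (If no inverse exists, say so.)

Extended Euclidean algorithm:
695811 = 4×167344 + 26435
167344 = 6×26435 + 8734
26435 = 3×8734 + 233
8734 = 37×233 + 113
233 = 2×113 + 7
113 = 16×7 + 1
7 = 7×1 + 0
The gcd is 1. Working backward:
1 = 113 − 16·7
1 = −16·233 + 33·113
1 = 33·8734 − 1237·233
1 = −1237·26435 + 3744·8734
1 = 3744·167344 − 23701·26435
1 = −23701·695811 + 98548·167344
So 167344·98548 ≡ 1 (mod 695811).

98548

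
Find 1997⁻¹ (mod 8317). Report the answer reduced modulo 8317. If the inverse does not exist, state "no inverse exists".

4702

Apply the Euclidean algorithm to 8317 and 1997:
8317 = 4×1997 + 329
1997 = 6×329 + 23
329 = 14×23 + 7
23 = 3×7 + 2
7 = 3×2 + 1
2 = 2×1 + 0
gcd = 1, so the inverse exists. Back-substitute:
1 = 7 − 3·2
1 = −3·23 + 10·7
1 = 10·329 − 143·23
1 = −143·1997 + 868·329
1 = 868·8317 − 3615·1997
Thus 1997·(-3615) ≡ 1 (mod 8317); reducing, -3615 mod 8317 = 4702.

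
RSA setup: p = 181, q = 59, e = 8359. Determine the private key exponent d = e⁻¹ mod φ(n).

φ(n) = (p−1)(q−1) = 180·58 = 10440.
Need d with 8359·d ≡ 1 (mod 10440). Apply the extended Euclidean algorithm:
10440 = 1·8359 + 2081
8359 = 4·2081 + 35
2081 = 59·35 + 16
35 = 2·16 + 3
16 = 5·3 + 1
3 = 3·1 + 0
Back-substitute:
1 = 16 − 5·3
1 = −5·35 + 11·16
1 = 11·2081 − 654·35
1 = −654·8359 + 2627·2081
1 = 2627·10440 − 3281·8359
So 8359·(-3281) ≡ 1 (mod 10440), hence d ≡ -3281 ≡ 7159 (mod 10440).

7159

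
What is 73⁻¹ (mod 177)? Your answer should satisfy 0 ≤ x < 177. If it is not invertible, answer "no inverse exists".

97

gcd(177, 73) by repeated division:
177 = 2×73 + 31
73 = 2×31 + 11
31 = 2×11 + 9
11 = 1×9 + 2
9 = 4×2 + 1
2 = 2×1 + 0
Since gcd(73, 177) = 1, back-substitute to write 1 as a combination:
1 = 9 − 4·2
1 = −4·11 + 5·9
1 = 5·31 − 14·11
1 = −14·73 + 33·31
1 = 33·177 − 80·73
Thus 73·(-80) ≡ 1 (mod 177); reducing, -80 mod 177 = 97.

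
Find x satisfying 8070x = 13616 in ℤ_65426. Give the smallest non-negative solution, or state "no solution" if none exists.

First find gcd(8070, 65426):
65426 = 8·8070 + 866
8070 = 9·866 + 276
866 = 3·276 + 38
276 = 7·38 + 10
38 = 3·10 + 8
10 = 1·8 + 2
8 = 4·2 + 0
gcd = 2 and 2 | 13616, so solutions exist. Divide through by 2: 4035x ≡ 6808 (mod 32713).
Now find 4035⁻¹ mod 32713:
32713 = 8*4035 + 433
4035 = 9*433 + 138
433 = 3*138 + 19
138 = 7*19 + 5
19 = 3*5 + 4
5 = 1*4 + 1
4 = 4*1 + 0
Back-substitute:
1 = 5 − 4
1 = −19 + 4·5
1 = 4·138 − 29·19
1 = −29·433 + 91·138
1 = 91·4035 − 848·433
1 = −848·32713 + 6875·4035
So 4035⁻¹ ≡ 6875 (mod 32713).
Then x ≡ 6875·6808 ≡ 25410 (mod 32713); the smallest non-negative solution is x = 25410.

25410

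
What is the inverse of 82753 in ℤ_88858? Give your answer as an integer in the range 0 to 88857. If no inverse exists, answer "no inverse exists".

no inverse exists

Compute gcd(82753, 88858):
88858 = 1×82753 + 6105
82753 = 13×6105 + 3388
6105 = 1×3388 + 2717
3388 = 1×2717 + 671
2717 = 4×671 + 33
671 = 20×33 + 11
33 = 3×11 + 0
gcd(82753, 88858) = 11 ≠ 1, so 82753 has no multiplicative inverse modulo 88858.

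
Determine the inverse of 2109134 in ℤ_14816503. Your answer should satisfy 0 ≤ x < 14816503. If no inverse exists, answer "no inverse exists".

Apply the Euclidean algorithm to 14816503 and 2109134:
14816503 = 7×2109134 + 52565
2109134 = 40×52565 + 6534
52565 = 8×6534 + 293
6534 = 22×293 + 88
293 = 3×88 + 29
88 = 3×29 + 1
29 = 29×1 + 0
Since gcd(2109134, 14816503) = 1, back-substitute to write 1 as a combination:
1 = 88 − 3·29
1 = −3·293 + 10·88
1 = 10·6534 − 223·293
1 = −223·52565 + 1794·6534
1 = 1794·2109134 − 71983·52565
1 = −71983·14816503 + 505675·2109134
So 2109134·505675 ≡ 1 (mod 14816503).

505675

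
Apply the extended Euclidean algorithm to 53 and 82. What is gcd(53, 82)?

1

Euclidean algorithm:
82 = 1*53 + 29
53 = 1*29 + 24
29 = 1*24 + 5
24 = 4*5 + 4
5 = 1*4 + 1
4 = 4*1 + 0
gcd(53, 82) = 1.
Express as a combination:
1 = 5 − 4
1 = −24 + 5·5
1 = 5·29 − 6·24
1 = −6·53 + 11·29
1 = 11·82 − 17·53
So 1 = (11)·82 + (-17)·53.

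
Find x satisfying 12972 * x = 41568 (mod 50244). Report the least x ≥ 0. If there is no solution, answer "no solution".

1018

First find gcd(12972, 50244):
50244 = 3*12972 + 11328
12972 = 1*11328 + 1644
11328 = 6*1644 + 1464
1644 = 1*1464 + 180
1464 = 8*180 + 24
180 = 7*24 + 12
24 = 2*12 + 0
gcd = 12 and 12 | 41568, so solutions exist. Divide through by 12: 1081x ≡ 3464 (mod 4187).
Now find 1081⁻¹ mod 4187:
4187 = 3·1081 + 944
1081 = 1·944 + 137
944 = 6·137 + 122
137 = 1·122 + 15
122 = 8·15 + 2
15 = 7·2 + 1
2 = 2·1 + 0
Back-substitute:
1 = 15 − 7·2
1 = −7·122 + 57·15
1 = 57·137 − 64·122
1 = −64·944 + 441·137
1 = 441·1081 − 505·944
1 = −505·4187 + 1956·1081
So 1081⁻¹ ≡ 1956 (mod 4187).
Then x ≡ 1956·3464 ≡ 1018 (mod 4187); the smallest non-negative solution is x = 1018.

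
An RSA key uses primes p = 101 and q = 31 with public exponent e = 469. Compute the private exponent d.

2629

φ(n) = (p−1)(q−1) = 100·30 = 3000.
Need d with 469·d ≡ 1 (mod 3000). Apply the extended Euclidean algorithm:
3000 = 6×469 + 186
469 = 2×186 + 97
186 = 1×97 + 89
97 = 1×89 + 8
89 = 11×8 + 1
8 = 8×1 + 0
Back-substitute:
1 = 89 − 11·8
1 = −11·97 + 12·89
1 = 12·186 − 23·97
1 = −23·469 + 58·186
1 = 58·3000 − 371·469
So 469·(-371) ≡ 1 (mod 3000), hence d ≡ -371 ≡ 2629 (mod 3000).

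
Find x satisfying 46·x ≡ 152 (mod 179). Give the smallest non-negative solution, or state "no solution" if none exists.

First find gcd(46, 179):
179 = 3*46 + 41
46 = 1*41 + 5
41 = 8*5 + 1
5 = 5*1 + 0
gcd = 1, so a unique solution mod 179 exists.
Back-substitute for the Bézout coefficients:
1 = 41 − 8·5
1 = −8·46 + 9·41
1 = 9·179 − 35·46
So 46·(-35) ≡ 1 (mod 179), giving 46⁻¹ ≡ 144.
x ≡ 46⁻¹·152 ≡ 144·152 ≡ 50 (mod 179).

50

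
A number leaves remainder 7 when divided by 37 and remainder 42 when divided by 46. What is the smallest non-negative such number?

Write x = 7 + 37·k. Then 37·k ≡ 42 − 7 ≡ 35 (mod 46).
Need 37⁻¹ mod 46. Extended Euclid on (46, 37):
46 = 1×37 + 9
37 = 4×9 + 1
9 = 9×1 + 0
Back-substitute:
1 = 37 − 4·9
1 = −4·46 + 5·37
37⁻¹ ≡ 5 (mod 46), so k ≡ 5·35 ≡ 37 (mod 46).
x = 7 + 37·37 = 1376.

1376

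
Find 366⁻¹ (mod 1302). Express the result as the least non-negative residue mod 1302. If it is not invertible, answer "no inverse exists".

Euclidean algorithm on 1302, 366:
1302 = 3·366 + 204
366 = 1·204 + 162
204 = 1·162 + 42
162 = 3·42 + 36
42 = 1·36 + 6
36 = 6·6 + 0
The gcd is 6, not 1, hence no inverse exists.

no inverse exists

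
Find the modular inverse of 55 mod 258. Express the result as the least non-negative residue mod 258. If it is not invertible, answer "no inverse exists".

61

Run Euclid on (258, 55):
258 = 4×55 + 38
55 = 1×38 + 17
38 = 2×17 + 4
17 = 4×4 + 1
4 = 4×1 + 0
gcd = 1, so the inverse exists. Back-substitute:
1 = 17 − 4·4
1 = −4·38 + 9·17
1 = 9·55 − 13·38
1 = −13·258 + 61·55
So 55·61 ≡ 1 (mod 258).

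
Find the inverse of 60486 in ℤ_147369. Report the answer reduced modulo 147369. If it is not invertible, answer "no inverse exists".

no inverse exists

Compute gcd(60486, 147369):
147369 = 2·60486 + 26397
60486 = 2·26397 + 7692
26397 = 3·7692 + 3321
7692 = 2·3321 + 1050
3321 = 3·1050 + 171
1050 = 6·171 + 24
171 = 7·24 + 3
24 = 8·3 + 0
gcd(60486, 147369) = 3 ≠ 1, so 60486 has no multiplicative inverse modulo 147369.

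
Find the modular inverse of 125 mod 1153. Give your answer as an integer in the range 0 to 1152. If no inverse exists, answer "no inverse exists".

535

Apply the Euclidean algorithm to 1153 and 125:
1153 = 9×125 + 28
125 = 4×28 + 13
28 = 2×13 + 2
13 = 6×2 + 1
2 = 2×1 + 0
gcd = 1, so the inverse exists. Back-substitute:
1 = 13 − 6·2
1 = −6·28 + 13·13
1 = 13·125 − 58·28
1 = −58·1153 + 535·125
So 125·535 ≡ 1 (mod 1153).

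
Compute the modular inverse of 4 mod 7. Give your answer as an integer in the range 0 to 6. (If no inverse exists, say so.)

2

Run Euclid on (7, 4):
7 = 1·4 + 3
4 = 1·3 + 1
3 = 3·1 + 0
gcd = 1, so the inverse exists. Back-substitute:
1 = 4 − 3
1 = −7 + 2·4
So 4·2 ≡ 1 (mod 7).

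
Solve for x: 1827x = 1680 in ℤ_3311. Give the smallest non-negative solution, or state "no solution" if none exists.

338

First find gcd(1827, 3311):
3311 = 1·1827 + 1484
1827 = 1·1484 + 343
1484 = 4·343 + 112
343 = 3·112 + 7
112 = 16·7 + 0
gcd = 7 and 7 | 1680, so solutions exist. Divide through by 7: 261x ≡ 240 (mod 473).
Now find 261⁻¹ mod 473:
473 = 1*261 + 212
261 = 1*212 + 49
212 = 4*49 + 16
49 = 3*16 + 1
16 = 16*1 + 0
Back-substitute:
1 = 49 − 3·16
1 = −3·212 + 13·49
1 = 13·261 − 16·212
1 = −16·473 + 29·261
So 261⁻¹ ≡ 29 (mod 473).
Then x ≡ 29·240 ≡ 338 (mod 473); the smallest non-negative solution is x = 338.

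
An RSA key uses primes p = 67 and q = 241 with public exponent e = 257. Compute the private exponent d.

13313

φ(n) = (p−1)(q−1) = 66·240 = 15840.
Need d with 257·d ≡ 1 (mod 15840). Apply the extended Euclidean algorithm:
15840 = 61·257 + 163
257 = 1·163 + 94
163 = 1·94 + 69
94 = 1·69 + 25
69 = 2·25 + 19
25 = 1·19 + 6
19 = 3·6 + 1
6 = 6·1 + 0
Back-substitute:
1 = 19 − 3·6
1 = −3·25 + 4·19
1 = 4·69 − 11·25
1 = −11·94 + 15·69
1 = 15·163 − 26·94
1 = −26·257 + 41·163
1 = 41·15840 − 2527·257
So 257·(-2527) ≡ 1 (mod 15840), hence d ≡ -2527 ≡ 13313 (mod 15840).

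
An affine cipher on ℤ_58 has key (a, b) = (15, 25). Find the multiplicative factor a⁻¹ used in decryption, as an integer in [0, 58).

31

Extended Euclidean algorithm:
58 = 3*15 + 13
15 = 1*13 + 2
13 = 6*2 + 1
2 = 2*1 + 0
gcd = 1, so the inverse exists. Back-substitute:
1 = 13 − 6·2
1 = −6·15 + 7·13
1 = 7·58 − 27·15
Thus 15·(-27) ≡ 1 (mod 58); reducing, -27 mod 58 = 31.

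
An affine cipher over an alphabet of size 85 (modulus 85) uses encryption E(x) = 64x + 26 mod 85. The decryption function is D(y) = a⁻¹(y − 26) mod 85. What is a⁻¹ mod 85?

4

Extended Euclidean algorithm:
85 = 1*64 + 21
64 = 3*21 + 1
21 = 21*1 + 0
gcd = 1, so the inverse exists. Back-substitute:
1 = 64 − 3·21
1 = −3·85 + 4·64
So 64·4 ≡ 1 (mod 85).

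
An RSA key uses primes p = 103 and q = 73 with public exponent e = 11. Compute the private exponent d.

φ(n) = (p−1)(q−1) = 102·72 = 7344.
Need d with 11·d ≡ 1 (mod 7344). Apply the extended Euclidean algorithm:
7344 = 667*11 + 7
11 = 1*7 + 4
7 = 1*4 + 3
4 = 1*3 + 1
3 = 3*1 + 0
Back-substitute:
1 = 4 − 3
1 = −7 + 2·4
1 = 2·11 − 3·7
1 = −3·7344 + 2003·11
So 11·2003 ≡ 1 (mod 7344), hence d = 2003.

2003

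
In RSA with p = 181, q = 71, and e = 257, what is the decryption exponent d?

5393

φ(n) = (p−1)(q−1) = 180·70 = 12600.
Need d with 257·d ≡ 1 (mod 12600). Apply the extended Euclidean algorithm:
12600 = 49×257 + 7
257 = 36×7 + 5
7 = 1×5 + 2
5 = 2×2 + 1
2 = 2×1 + 0
Back-substitute:
1 = 5 − 2·2
1 = −2·7 + 3·5
1 = 3·257 − 110·7
1 = −110·12600 + 5393·257
So 257·5393 ≡ 1 (mod 12600), hence d = 5393.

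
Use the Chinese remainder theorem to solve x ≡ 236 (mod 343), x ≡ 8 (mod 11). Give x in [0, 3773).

2637

Write x = 236 + 343·k. Then 343·k ≡ 8 − 236 ≡ 3 (mod 11).
Need 343⁻¹ mod 11. Extended Euclid on (11, 2):
11 = 5·2 + 1
2 = 2·1 + 0
Back-substitute:
1 = 11 − 5·2
343⁻¹ ≡ 6 (mod 11), so k ≡ 6·3 ≡ 7 (mod 11).
x = 236 + 343·7 = 2637.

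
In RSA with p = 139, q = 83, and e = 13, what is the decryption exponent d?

1741

φ(n) = (p−1)(q−1) = 138·82 = 11316.
Need d with 13·d ≡ 1 (mod 11316). Apply the extended Euclidean algorithm:
11316 = 870*13 + 6
13 = 2*6 + 1
6 = 6*1 + 0
Back-substitute:
1 = 13 − 2·6
1 = −2·11316 + 1741·13
So 13·1741 ≡ 1 (mod 11316), hence d = 1741.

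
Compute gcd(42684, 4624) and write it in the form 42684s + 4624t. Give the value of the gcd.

Euclidean algorithm:
42684 = 9×4624 + 1068
4624 = 4×1068 + 352
1068 = 3×352 + 12
352 = 29×12 + 4
12 = 3×4 + 0
gcd(42684, 4624) = 4.
Back-substituting:
4 = 352 − 29·12
4 = −29·1068 + 88·352
4 = 88·4624 − 381·1068
4 = −381·42684 + 3517·4624
So 4 = (-381)·42684 + (3517)·4624.

4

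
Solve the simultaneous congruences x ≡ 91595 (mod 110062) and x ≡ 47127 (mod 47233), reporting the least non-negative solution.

Write x = 91595 + 110062·k. Then 110062·k ≡ 47127 − 91595 ≡ 2765 (mod 47233).
Need 110062⁻¹ mod 47233. Extended Euclid on (47233, 15596):
47233 = 3·15596 + 445
15596 = 35·445 + 21
445 = 21·21 + 4
21 = 5·4 + 1
4 = 4·1 + 0
Back-substitute:
1 = 21 − 5·4
1 = −5·445 + 106·21
1 = 106·15596 − 3715·445
1 = −3715·47233 + 11251·15596
110062⁻¹ ≡ 11251 (mod 47233), so k ≡ 11251·2765 ≡ 29701 (mod 47233).
x = 91595 + 110062·29701 = 3269043057.

3269043057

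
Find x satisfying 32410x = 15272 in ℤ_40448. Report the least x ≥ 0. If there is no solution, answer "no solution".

First find gcd(32410, 40448):
40448 = 1*32410 + 8038
32410 = 4*8038 + 258
8038 = 31*258 + 40
258 = 6*40 + 18
40 = 2*18 + 4
18 = 4*4 + 2
4 = 2*2 + 0
gcd = 2 and 2 | 15272, so solutions exist. Divide through by 2: 16205x ≡ 7636 (mod 20224).
Now find 16205⁻¹ mod 20224:
20224 = 1·16205 + 4019
16205 = 4·4019 + 129
4019 = 31·129 + 20
129 = 6·20 + 9
20 = 2·9 + 2
9 = 4·2 + 1
2 = 2·1 + 0
Back-substitute:
1 = 9 − 4·2
1 = −4·20 + 9·9
1 = 9·129 − 58·20
1 = −58·4019 + 1807·129
1 = 1807·16205 − 7286·4019
1 = −7286·20224 + 9093·16205
So 16205⁻¹ ≡ 9093 (mod 20224).
Then x ≡ 9093·7636 ≡ 5156 (mod 20224); the smallest non-negative solution is x = 5156.

5156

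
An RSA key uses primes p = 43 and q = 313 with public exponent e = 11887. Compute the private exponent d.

φ(n) = (p−1)(q−1) = 42·312 = 13104.
Need d with 11887·d ≡ 1 (mod 13104). Apply the extended Euclidean algorithm:
13104 = 1·11887 + 1217
11887 = 9·1217 + 934
1217 = 1·934 + 283
934 = 3·283 + 85
283 = 3·85 + 28
85 = 3·28 + 1
28 = 28·1 + 0
Back-substitute:
1 = 85 − 3·28
1 = −3·283 + 10·85
1 = 10·934 − 33·283
1 = −33·1217 + 43·934
1 = 43·11887 − 420·1217
1 = −420·13104 + 463·11887
So 11887·463 ≡ 1 (mod 13104), hence d = 463.

463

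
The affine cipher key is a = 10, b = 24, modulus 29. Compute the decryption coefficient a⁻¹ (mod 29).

gcd(29, 10) by repeated division:
29 = 2·10 + 9
10 = 1·9 + 1
9 = 9·1 + 0
gcd = 1, so the inverse exists. Back-substitute:
1 = 10 − 9
1 = −29 + 3·10
So 10·3 ≡ 1 (mod 29).

3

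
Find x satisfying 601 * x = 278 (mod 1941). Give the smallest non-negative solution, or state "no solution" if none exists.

First find gcd(601, 1941):
1941 = 3×601 + 138
601 = 4×138 + 49
138 = 2×49 + 40
49 = 1×40 + 9
40 = 4×9 + 4
9 = 2×4 + 1
4 = 4×1 + 0
gcd = 1, so a unique solution mod 1941 exists.
Back-substitute for the Bézout coefficients:
1 = 9 − 2·4
1 = −2·40 + 9·9
1 = 9·49 − 11·40
1 = −11·138 + 31·49
1 = 31·601 − 135·138
1 = −135·1941 + 436·601
So 601·(436) ≡ 1 (mod 1941), giving 601⁻¹ ≡ 436.
x ≡ 601⁻¹·278 ≡ 436·278 ≡ 866 (mod 1941).

866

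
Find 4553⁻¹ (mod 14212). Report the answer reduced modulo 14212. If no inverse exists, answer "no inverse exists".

Extended Euclidean algorithm:
14212 = 3*4553 + 553
4553 = 8*553 + 129
553 = 4*129 + 37
129 = 3*37 + 18
37 = 2*18 + 1
18 = 18*1 + 0
Since gcd(4553, 14212) = 1, back-substitute to write 1 as a combination:
1 = 37 − 2·18
1 = −2·129 + 7·37
1 = 7·553 − 30·129
1 = −30·4553 + 247·553
1 = 247·14212 − 771·4553
Hence 4553⁻¹ ≡ -771 ≡ 13441 (mod 14212).

13441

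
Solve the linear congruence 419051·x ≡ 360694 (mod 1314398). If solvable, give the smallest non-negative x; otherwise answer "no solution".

First find gcd(419051, 1314398):
1314398 = 3×419051 + 57245
419051 = 7×57245 + 18336
57245 = 3×18336 + 2237
18336 = 8×2237 + 440
2237 = 5×440 + 37
440 = 11×37 + 33
37 = 1×33 + 4
33 = 8×4 + 1
4 = 4×1 + 0
gcd = 1, so a unique solution mod 1314398 exists.
Back-substitute for the Bézout coefficients:
1 = 33 − 8·4
1 = −8·37 + 9·33
1 = 9·440 − 107·37
1 = −107·2237 + 544·440
1 = 544·18336 − 4459·2237
1 = −4459·57245 + 13921·18336
1 = 13921·419051 − 101906·57245
1 = −101906·1314398 + 319639·419051
So 419051·(319639) ≡ 1 (mod 1314398), giving 419051⁻¹ ≡ 319639.
x ≡ 419051⁻¹·360694 ≡ 319639·360694 ≡ 763294 (mod 1314398).

763294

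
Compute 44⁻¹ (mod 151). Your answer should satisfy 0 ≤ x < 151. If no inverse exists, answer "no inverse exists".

127

Run Euclid on (151, 44):
151 = 3*44 + 19
44 = 2*19 + 6
19 = 3*6 + 1
6 = 6*1 + 0
Since gcd(44, 151) = 1, back-substitute to write 1 as a combination:
1 = 19 − 3·6
1 = −3·44 + 7·19
1 = 7·151 − 24·44
Thus 44·(-24) ≡ 1 (mod 151); reducing, -24 mod 151 = 127.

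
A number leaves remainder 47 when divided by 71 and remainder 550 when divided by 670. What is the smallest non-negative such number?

17300

Write x = 47 + 71·k. Then 71·k ≡ 550 − 47 ≡ 503 (mod 670).
Need 71⁻¹ mod 670. Extended Euclid on (670, 71):
670 = 9×71 + 31
71 = 2×31 + 9
31 = 3×9 + 4
9 = 2×4 + 1
4 = 4×1 + 0
Back-substitute:
1 = 9 − 2·4
1 = −2·31 + 7·9
1 = 7·71 − 16·31
1 = −16·670 + 151·71
71⁻¹ ≡ 151 (mod 670), so k ≡ 151·503 ≡ 243 (mod 670).
x = 47 + 71·243 = 17300.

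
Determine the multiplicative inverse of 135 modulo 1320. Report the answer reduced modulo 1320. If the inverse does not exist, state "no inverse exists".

Euclidean algorithm on 1320, 135:
1320 = 9·135 + 105
135 = 1·105 + 30
105 = 3·30 + 15
30 = 2·15 + 0
Since gcd = 15 > 1, 135 is not a unit mod 1320.

no inverse exists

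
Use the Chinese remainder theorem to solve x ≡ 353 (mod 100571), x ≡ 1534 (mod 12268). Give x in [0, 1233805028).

589245842

Write x = 353 + 100571·k. Then 100571·k ≡ 1534 − 353 ≡ 1181 (mod 12268).
Need 100571⁻¹ mod 12268. Extended Euclid on (12268, 2427):
12268 = 5×2427 + 133
2427 = 18×133 + 33
133 = 4×33 + 1
33 = 33×1 + 0
Back-substitute:
1 = 133 − 4·33
1 = −4·2427 + 73·133
1 = 73·12268 − 369·2427
100571⁻¹ ≡ 11899 (mod 12268), so k ≡ 11899·1181 ≡ 5859 (mod 12268).
x = 353 + 100571·5859 = 589245842.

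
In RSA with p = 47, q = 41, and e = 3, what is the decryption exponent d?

1227

φ(n) = (p−1)(q−1) = 46·40 = 1840.
Need d with 3·d ≡ 1 (mod 1840). Apply the extended Euclidean algorithm:
1840 = 613*3 + 1
3 = 3*1 + 0
Back-substitute:
1 = 1840 − 613·3
So 3·(-613) ≡ 1 (mod 1840), hence d ≡ -613 ≡ 1227 (mod 1840).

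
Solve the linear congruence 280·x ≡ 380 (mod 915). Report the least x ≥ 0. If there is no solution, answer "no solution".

119

First find gcd(280, 915):
915 = 3×280 + 75
280 = 3×75 + 55
75 = 1×55 + 20
55 = 2×20 + 15
20 = 1×15 + 5
15 = 3×5 + 0
gcd = 5 and 5 | 380, so solutions exist. Divide through by 5: 56x ≡ 76 (mod 183).
Now find 56⁻¹ mod 183:
183 = 3·56 + 15
56 = 3·15 + 11
15 = 1·11 + 4
11 = 2·4 + 3
4 = 1·3 + 1
3 = 3·1 + 0
Back-substitute:
1 = 4 − 3
1 = −11 + 3·4
1 = 3·15 − 4·11
1 = −4·56 + 15·15
1 = 15·183 − 49·56
So 56·(-49) ≡ 1 (mod 183), i.e. 56⁻¹ ≡ 134.
Then x ≡ 134·76 ≡ 119 (mod 183); the smallest non-negative solution is x = 119.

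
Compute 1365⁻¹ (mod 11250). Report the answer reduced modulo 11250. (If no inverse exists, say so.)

no inverse exists

Euclidean algorithm on 11250, 1365:
11250 = 8·1365 + 330
1365 = 4·330 + 45
330 = 7·45 + 15
45 = 3·15 + 0
Since gcd = 15 > 1, 1365 is not a unit mod 11250.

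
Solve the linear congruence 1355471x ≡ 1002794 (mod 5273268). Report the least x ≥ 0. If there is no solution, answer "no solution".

32458

First find gcd(1355471, 5273268):
5273268 = 3*1355471 + 1206855
1355471 = 1*1206855 + 148616
1206855 = 8*148616 + 17927
148616 = 8*17927 + 5200
17927 = 3*5200 + 2327
5200 = 2*2327 + 546
2327 = 4*546 + 143
546 = 3*143 + 117
143 = 1*117 + 26
117 = 4*26 + 13
26 = 2*13 + 0
gcd = 13 and 13 | 1002794, so solutions exist. Divide through by 13: 104267x ≡ 77138 (mod 405636).
Now find 104267⁻¹ mod 405636:
405636 = 3×104267 + 92835
104267 = 1×92835 + 11432
92835 = 8×11432 + 1379
11432 = 8×1379 + 400
1379 = 3×400 + 179
400 = 2×179 + 42
179 = 4×42 + 11
42 = 3×11 + 9
11 = 1×9 + 2
9 = 4×2 + 1
2 = 2×1 + 0
Back-substitute:
1 = 9 − 4·2
1 = −4·11 + 5·9
1 = 5·42 − 19·11
1 = −19·179 + 81·42
1 = 81·400 − 181·179
1 = −181·1379 + 624·400
1 = 624·11432 − 5173·1379
1 = −5173·92835 + 42008·11432
1 = 42008·104267 − 47181·92835
1 = −47181·405636 + 183551·104267
So 104267⁻¹ ≡ 183551 (mod 405636).
Then x ≡ 183551·77138 ≡ 32458 (mod 405636); the smallest non-negative solution is x = 32458.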